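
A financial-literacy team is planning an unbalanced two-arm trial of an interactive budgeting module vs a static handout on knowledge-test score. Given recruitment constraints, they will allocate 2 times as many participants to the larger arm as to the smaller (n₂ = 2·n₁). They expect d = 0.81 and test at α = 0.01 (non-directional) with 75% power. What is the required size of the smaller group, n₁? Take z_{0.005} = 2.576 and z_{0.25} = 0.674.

n₁ = 25

With allocation ratio k = n₂/n₁ = 2, Var(x̄₁−x̄₂) = σ²(1/n₁ + 1/(k·n₁)) = σ²·(k+1)/(k·n₁).
So n₁ = (1 + 1/k)·((z_{α/2} + z_β)/d)² = 1.500 × (3.250/0.81)².
n₁ = 1.500 × 16.10 = 24.1.
Round up: n₁ = 25, giving n₂ = 2 × 25 = 50.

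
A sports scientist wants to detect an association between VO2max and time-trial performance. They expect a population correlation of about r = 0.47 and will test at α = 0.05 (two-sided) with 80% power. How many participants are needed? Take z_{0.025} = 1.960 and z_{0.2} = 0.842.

Fisher's z: C = ½·ln((1+r)/(1−r)) = ½·ln(2.7736) = 0.5101.
n = ((z_{α/2} + z_β)/C)² + 3.
(1.960 + 0.842) / 0.5101 = 2.802 / 0.5101 = 5.493.
n = 5.493² + 3 = 30.17 + 3 = 33.2.
Round up.

n = 34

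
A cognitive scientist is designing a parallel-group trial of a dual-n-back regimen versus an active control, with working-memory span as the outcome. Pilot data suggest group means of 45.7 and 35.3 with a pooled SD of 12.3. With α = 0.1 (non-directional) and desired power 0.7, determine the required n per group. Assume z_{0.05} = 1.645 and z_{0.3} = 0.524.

n = 14 per group

Cohen's d = |M₁ − M₂| / SD_pooled = |45.7 − 35.3| / 12.3 = 10.4 / 12.3 = 0.846.
For two independent groups with equal n: n = 2·((z_{α/2} + z_β) / d)².
z_{α/2} + z_β = 1.645 + 0.524 = 2.169.
n = 2 × (2.169 / 0.846)² = 2 × 2.564² = 2 × 6.57 = 13.1.
Round up to the next whole participant.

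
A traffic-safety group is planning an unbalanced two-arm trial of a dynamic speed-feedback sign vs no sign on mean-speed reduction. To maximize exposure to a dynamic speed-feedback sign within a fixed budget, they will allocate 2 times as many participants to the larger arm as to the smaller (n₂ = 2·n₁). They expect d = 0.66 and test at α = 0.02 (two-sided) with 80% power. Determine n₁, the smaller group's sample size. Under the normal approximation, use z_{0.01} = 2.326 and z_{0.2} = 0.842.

n₁ = 35

With allocation ratio k = n₂/n₁ = 2, Var(x̄₁−x̄₂) = σ²(1/n₁ + 1/(k·n₁)) = σ²·(k+1)/(k·n₁).
So n₁ = (1 + 1/k)·((z_{α/2} + z_β)/d)² = 1.500 × (3.168/0.66)².
n₁ = 1.500 × 23.04 = 34.6.
Round up: n₁ = 35, giving n₂ = 2 × 35 = 70.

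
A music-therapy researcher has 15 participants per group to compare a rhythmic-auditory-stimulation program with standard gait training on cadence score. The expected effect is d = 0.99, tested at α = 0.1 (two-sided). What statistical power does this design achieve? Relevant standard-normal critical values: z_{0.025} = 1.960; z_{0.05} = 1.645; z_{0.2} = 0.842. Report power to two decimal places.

power ≈ 0.86

For two equal groups, power = Φ(d·√(n/2) − z_{α/2}).
d·√(n/2) = 0.99 × √(15/2) = 0.99 × 2.739 = 2.711.
z_β = 2.711 − 1.645 = 1.066.
Power = Φ(1.066) = 0.857.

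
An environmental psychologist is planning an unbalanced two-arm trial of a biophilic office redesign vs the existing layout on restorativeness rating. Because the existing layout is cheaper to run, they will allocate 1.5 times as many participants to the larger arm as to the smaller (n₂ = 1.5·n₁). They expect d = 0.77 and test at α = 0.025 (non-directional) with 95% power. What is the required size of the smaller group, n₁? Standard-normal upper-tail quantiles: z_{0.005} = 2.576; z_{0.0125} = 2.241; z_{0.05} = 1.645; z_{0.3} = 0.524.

With allocation ratio k = n₂/n₁ = 1.5, Var(x̄₁−x̄₂) = σ²(1/n₁ + 1/(k·n₁)) = σ²·(k+1)/(k·n₁).
So n₁ = (1 + 1/k)·((z_{α/2} + z_β)/d)² = 1.667 × (3.886/0.77)².
n₁ = 1.667 × 25.47 = 42.4.
Round up: n₁ = 43, giving n₂ = ⌈1.5 × 43⌉ = ⌈64.5⌉ = 65.

n₁ = 43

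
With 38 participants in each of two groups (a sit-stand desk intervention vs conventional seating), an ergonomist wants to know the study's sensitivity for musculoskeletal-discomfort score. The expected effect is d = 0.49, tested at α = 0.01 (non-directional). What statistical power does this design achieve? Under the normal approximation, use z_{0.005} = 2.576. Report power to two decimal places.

For two equal groups, power = Φ(d·√(n/2) − z_{α/2}).
d·√(n/2) = 0.49 × √(38/2) = 0.49 × 4.359 = 2.136.
z_β = 2.136 − 2.576 = -0.440.
Power = Φ(-0.440) = 0.330.

power ≈ 0.33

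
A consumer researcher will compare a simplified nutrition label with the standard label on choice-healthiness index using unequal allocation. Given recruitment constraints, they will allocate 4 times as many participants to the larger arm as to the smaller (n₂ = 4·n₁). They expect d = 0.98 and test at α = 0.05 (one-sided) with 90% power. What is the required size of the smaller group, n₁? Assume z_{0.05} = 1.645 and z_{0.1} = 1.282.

With allocation ratio k = n₂/n₁ = 4, Var(x̄₁−x̄₂) = σ²(1/n₁ + 1/(k·n₁)) = σ²·(k+1)/(k·n₁).
So n₁ = (1 + 1/k)·((z_{α} + z_β)/d)² = 1.250 × (2.927/0.98)².
n₁ = 1.250 × 8.92 = 11.2.
Round up: n₁ = 12, giving n₂ = 4 × 12 = 48.

n₁ = 12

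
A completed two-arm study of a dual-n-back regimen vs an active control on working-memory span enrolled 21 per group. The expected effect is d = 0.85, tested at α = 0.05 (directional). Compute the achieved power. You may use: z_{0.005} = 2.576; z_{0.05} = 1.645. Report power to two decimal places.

For two equal groups, power = Φ(d·√(n/2) − z_{α}).
d·√(n/2) = 0.85 × √(21/2) = 0.85 × 3.240 = 2.754.
z_β = 2.754 − 1.645 = 1.109.
Power = Φ(1.109) = 0.866.

power ≈ 0.87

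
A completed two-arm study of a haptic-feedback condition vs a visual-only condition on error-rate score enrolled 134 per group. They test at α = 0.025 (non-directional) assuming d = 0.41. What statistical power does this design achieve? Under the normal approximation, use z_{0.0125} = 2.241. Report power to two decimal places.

For two equal groups, power = Φ(d·√(n/2) − z_{α/2}).
d·√(n/2) = 0.41 × √(134/2) = 0.41 × 8.185 = 3.356.
z_β = 3.356 − 2.241 = 1.115.
Power = Φ(1.115) = 0.868.

power ≈ 0.87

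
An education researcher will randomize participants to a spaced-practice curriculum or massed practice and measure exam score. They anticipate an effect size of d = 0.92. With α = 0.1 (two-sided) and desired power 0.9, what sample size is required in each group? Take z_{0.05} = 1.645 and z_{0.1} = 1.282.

For two independent groups with equal n: n = 2·((z_{α/2} + z_β) / d)².
z_{α/2} + z_β = 1.645 + 1.282 = 2.927.
n = 2 × (2.927 / 0.92)² = 2 × 3.182² = 2 × 10.12 = 20.2.
Round up to the next whole participant.

n = 21 per group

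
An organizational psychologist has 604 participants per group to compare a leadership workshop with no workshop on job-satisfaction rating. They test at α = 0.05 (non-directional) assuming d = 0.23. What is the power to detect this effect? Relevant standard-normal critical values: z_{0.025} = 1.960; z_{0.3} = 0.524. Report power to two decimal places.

For two equal groups, power = Φ(d·√(n/2) − z_{α/2}).
d·√(n/2) = 0.23 × √(604/2) = 0.23 × 17.378 = 3.997.
z_β = 3.997 − 1.960 = 2.037.
Power = Φ(2.037) = 0.979.

power ≈ 0.98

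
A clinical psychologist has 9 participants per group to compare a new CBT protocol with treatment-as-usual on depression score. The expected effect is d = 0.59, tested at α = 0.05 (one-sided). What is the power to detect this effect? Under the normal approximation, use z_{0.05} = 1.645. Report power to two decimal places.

For two equal groups, power = Φ(d·√(n/2) − z_{α}).
d·√(n/2) = 0.59 × √(9/2) = 0.59 × 2.121 = 1.252.
z_β = 1.252 − 1.645 = -0.393.
Power = Φ(-0.393) = 0.347.

power ≈ 0.35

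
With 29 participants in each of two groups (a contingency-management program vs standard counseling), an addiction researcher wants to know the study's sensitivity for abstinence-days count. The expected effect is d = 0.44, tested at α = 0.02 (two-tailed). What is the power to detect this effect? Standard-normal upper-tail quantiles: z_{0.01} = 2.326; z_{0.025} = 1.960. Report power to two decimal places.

For two equal groups, power = Φ(d·√(n/2) − z_{α/2}).
d·√(n/2) = 0.44 × √(29/2) = 0.44 × 3.808 = 1.675.
z_β = 1.675 − 2.326 = -0.651.
Power = Φ(-0.651) = 0.258.

power ≈ 0.26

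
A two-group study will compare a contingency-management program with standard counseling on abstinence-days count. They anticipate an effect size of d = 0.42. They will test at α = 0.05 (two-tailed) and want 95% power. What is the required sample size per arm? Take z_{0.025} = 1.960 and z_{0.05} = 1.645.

For two independent groups with equal n: n = 2·((z_{α/2} + z_β) / d)².
z_{α/2} + z_β = 1.960 + 1.645 = 3.605.
n = 2 × (3.605 / 0.42)² = 2 × 8.583² = 2 × 73.67 = 147.3.
Round up to the next whole participant.

n = 148 per group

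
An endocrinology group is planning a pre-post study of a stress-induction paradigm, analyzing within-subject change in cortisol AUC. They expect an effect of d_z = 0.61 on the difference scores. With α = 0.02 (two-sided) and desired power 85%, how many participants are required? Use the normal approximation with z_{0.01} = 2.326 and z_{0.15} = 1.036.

n = 31 pairs

For a paired (one-sample on differences) test: n = ((z_{α/2} + z_β) / d)².
z_{α/2} + z_β = 2.326 + 1.036 = 3.362.
n = (3.362 / 0.61)² = 5.511² = 30.38.
Round up.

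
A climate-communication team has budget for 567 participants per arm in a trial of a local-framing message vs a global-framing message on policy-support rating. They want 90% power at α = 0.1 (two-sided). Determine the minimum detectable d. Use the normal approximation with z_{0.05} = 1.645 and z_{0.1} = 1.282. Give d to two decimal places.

d_min ≈ 0.17

For two independent groups of n = 567 each: d_min = (z_{α/2} + z_β)·√(2/n).
z-sum = 1.645 + 1.282 = 2.927.
d_min = 2.927 × √(2/567) = 2.927 × 0.0594 = 0.174.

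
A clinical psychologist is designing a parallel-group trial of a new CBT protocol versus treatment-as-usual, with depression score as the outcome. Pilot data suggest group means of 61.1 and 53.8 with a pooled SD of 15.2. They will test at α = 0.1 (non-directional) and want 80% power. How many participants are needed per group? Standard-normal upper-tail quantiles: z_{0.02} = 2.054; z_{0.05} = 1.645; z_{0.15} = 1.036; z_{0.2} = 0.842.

Cohen's d = |M₁ − M₂| / SD_pooled = |61.1 − 53.8| / 15.2 = 7.3 / 15.2 = 0.480.
For two independent groups with equal n: n = 2·((z_{α/2} + z_β) / d)².
z_{α/2} + z_β = 1.645 + 0.842 = 2.487.
n = 2 × (2.487 / 0.480)² = 2 × 5.181² = 2 × 26.85 = 53.7.
Round up to the next whole participant.

n = 54 per group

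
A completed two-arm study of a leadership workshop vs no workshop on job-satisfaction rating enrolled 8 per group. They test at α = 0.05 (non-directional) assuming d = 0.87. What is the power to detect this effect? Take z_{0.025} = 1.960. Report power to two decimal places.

For two equal groups, power = Φ(d·√(n/2) − z_{α/2}).
d·√(n/2) = 0.87 × √(8/2) = 0.87 × 2.000 = 1.740.
z_β = 1.740 − 1.960 = -0.220.
Power = Φ(-0.220) = 0.413.

power ≈ 0.41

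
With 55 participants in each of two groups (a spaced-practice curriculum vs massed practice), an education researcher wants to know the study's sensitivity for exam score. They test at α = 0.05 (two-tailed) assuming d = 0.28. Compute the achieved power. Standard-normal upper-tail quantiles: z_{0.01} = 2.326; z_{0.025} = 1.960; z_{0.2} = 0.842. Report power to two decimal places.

For two equal groups, power = Φ(d·√(n/2) − z_{α/2}).
d·√(n/2) = 0.28 × √(55/2) = 0.28 × 5.244 = 1.468.
z_β = 1.468 − 1.960 = -0.492.
Power = Φ(-0.492) = 0.311.

power ≈ 0.31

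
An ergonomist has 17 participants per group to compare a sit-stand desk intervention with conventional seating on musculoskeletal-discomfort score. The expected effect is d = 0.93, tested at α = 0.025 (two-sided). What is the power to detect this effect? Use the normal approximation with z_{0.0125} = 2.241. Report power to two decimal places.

For two equal groups, power = Φ(d·√(n/2) − z_{α/2}).
d·√(n/2) = 0.93 × √(17/2) = 0.93 × 2.915 = 2.711.
z_β = 2.711 − 2.241 = 0.470.
Power = Φ(0.470) = 0.681.

power ≈ 0.68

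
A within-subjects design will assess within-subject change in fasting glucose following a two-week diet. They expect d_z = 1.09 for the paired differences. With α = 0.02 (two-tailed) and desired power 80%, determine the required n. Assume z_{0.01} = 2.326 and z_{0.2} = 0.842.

For a paired (one-sample on differences) test: n = ((z_{α/2} + z_β) / d)².
z_{α/2} + z_β = 2.326 + 0.842 = 3.168.
n = (3.168 / 1.09)² = 2.906² = 8.45.
Round up.

n = 9 pairs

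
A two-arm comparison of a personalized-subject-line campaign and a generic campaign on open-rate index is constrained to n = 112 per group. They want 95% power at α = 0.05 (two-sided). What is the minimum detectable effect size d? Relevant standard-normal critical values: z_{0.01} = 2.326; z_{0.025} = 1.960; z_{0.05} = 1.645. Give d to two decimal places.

d_min ≈ 0.48

For two independent groups of n = 112 each: d_min = (z_{α/2} + z_β)·√(2/n).
z-sum = 1.960 + 1.645 = 3.605.
d_min = 3.605 × √(2/112) = 3.605 × 0.1336 = 0.482.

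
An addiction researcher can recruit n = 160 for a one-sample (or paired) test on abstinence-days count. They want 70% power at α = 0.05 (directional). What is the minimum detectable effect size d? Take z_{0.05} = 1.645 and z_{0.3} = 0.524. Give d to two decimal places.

For a single sample (or paired design) of n = 160: d_min = (z_{α} + z_β)/√n.
z-sum = 1.645 + 0.524 = 2.169.
d_min = 2.169 / √160 = 2.169 / 12.649 = 0.171.

d_min ≈ 0.17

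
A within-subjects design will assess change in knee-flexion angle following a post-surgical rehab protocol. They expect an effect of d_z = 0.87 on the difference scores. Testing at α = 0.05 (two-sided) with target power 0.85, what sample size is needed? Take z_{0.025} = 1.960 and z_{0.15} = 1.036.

n = 12 pairs

For a paired (one-sample on differences) test: n = ((z_{α/2} + z_β) / d)².
z_{α/2} + z_β = 1.960 + 1.036 = 2.996.
n = (2.996 / 0.87)² = 3.444² = 11.86.
Round up.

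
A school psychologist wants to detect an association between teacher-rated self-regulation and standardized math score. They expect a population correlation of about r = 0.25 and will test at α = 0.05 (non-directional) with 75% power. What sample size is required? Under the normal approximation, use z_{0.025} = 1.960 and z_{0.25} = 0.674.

n = 110

Fisher's z: C = ½·ln((1+r)/(1−r)) = ½·ln(1.6667) = 0.2554.
n = ((z_{α/2} + z_β)/C)² + 3.
(1.960 + 0.674) / 0.2554 = 2.634 / 0.2554 = 10.313.
n = 10.313² + 3 = 106.36 + 3 = 109.4.
Round up.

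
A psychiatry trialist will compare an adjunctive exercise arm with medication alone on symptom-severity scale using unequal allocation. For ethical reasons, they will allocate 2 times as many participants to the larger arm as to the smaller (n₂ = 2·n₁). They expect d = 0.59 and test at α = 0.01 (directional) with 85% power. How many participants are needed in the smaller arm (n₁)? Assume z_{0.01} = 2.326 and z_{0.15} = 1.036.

With allocation ratio k = n₂/n₁ = 2, Var(x̄₁−x̄₂) = σ²(1/n₁ + 1/(k·n₁)) = σ²·(k+1)/(k·n₁).
So n₁ = (1 + 1/k)·((z_{α} + z_β)/d)² = 1.500 × (3.362/0.59)².
n₁ = 1.500 × 32.47 = 48.7.
Round up: n₁ = 49, giving n₂ = 2 × 49 = 98.

n₁ = 49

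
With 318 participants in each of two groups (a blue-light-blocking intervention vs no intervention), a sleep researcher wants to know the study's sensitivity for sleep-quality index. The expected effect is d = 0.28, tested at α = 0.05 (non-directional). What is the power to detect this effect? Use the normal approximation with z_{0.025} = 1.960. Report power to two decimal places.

power ≈ 0.94

For two equal groups, power = Φ(d·√(n/2) − z_{α/2}).
d·√(n/2) = 0.28 × √(318/2) = 0.28 × 12.610 = 3.531.
z_β = 3.531 − 1.960 = 1.571.
Power = Φ(1.571) = 0.942.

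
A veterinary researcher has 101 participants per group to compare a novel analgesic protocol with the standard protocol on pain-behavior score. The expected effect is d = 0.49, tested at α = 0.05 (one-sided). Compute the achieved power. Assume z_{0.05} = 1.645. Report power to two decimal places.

For two equal groups, power = Φ(d·√(n/2) − z_{α}).
d·√(n/2) = 0.49 × √(101/2) = 0.49 × 7.106 = 3.482.
z_β = 3.482 − 1.645 = 1.837.
Power = Φ(1.837) = 0.967.

power ≈ 0.97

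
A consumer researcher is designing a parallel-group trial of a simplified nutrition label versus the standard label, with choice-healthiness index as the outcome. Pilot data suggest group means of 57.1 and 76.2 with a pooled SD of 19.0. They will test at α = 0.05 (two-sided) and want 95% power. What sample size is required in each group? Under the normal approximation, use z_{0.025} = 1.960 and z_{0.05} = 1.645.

n = 26 per group

Cohen's d = |M₁ − M₂| / SD_pooled = |57.1 − 76.2| / 19.0 = 19.1 / 19.0 = 1.005.
For two independent groups with equal n: n = 2·((z_{α/2} + z_β) / d)².
z_{α/2} + z_β = 1.960 + 1.645 = 3.605.
n = 2 × (3.605 / 1.005)² = 2 × 3.587² = 2 × 12.87 = 25.7.
Round up to the next whole participant.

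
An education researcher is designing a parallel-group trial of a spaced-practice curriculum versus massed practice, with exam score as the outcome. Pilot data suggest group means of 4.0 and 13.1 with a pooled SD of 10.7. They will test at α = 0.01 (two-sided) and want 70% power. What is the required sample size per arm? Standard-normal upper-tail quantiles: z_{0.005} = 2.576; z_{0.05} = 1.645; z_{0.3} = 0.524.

Cohen's d = |M₁ − M₂| / SD_pooled = |4.0 − 13.1| / 10.7 = 9.1 / 10.7 = 0.850.
For two independent groups with equal n: n = 2·((z_{α/2} + z_β) / d)².
z_{α/2} + z_β = 2.576 + 0.524 = 3.100.
n = 2 × (3.100 / 0.850)² = 2 × 3.647² = 2 × 13.30 = 26.6.
Round up to the next whole participant.

n = 27 per group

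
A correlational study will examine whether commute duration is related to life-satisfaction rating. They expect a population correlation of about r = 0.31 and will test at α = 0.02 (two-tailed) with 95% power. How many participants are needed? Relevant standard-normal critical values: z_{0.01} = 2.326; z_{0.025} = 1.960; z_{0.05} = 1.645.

Fisher's z: C = ½·ln((1+r)/(1−r)) = ½·ln(1.8986) = 0.3205.
n = ((z_{α/2} + z_β)/C)² + 3.
(2.326 + 1.645) / 0.3205 = 3.971 / 0.3205 = 12.390.
n = 12.390² + 3 = 153.51 + 3 = 156.5.
Round up.

n = 157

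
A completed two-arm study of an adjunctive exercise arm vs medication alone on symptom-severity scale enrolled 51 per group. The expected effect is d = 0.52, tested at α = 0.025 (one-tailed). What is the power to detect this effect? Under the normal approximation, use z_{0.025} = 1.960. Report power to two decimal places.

power ≈ 0.75

For two equal groups, power = Φ(d·√(n/2) − z_{α}).
d·√(n/2) = 0.52 × √(51/2) = 0.52 × 5.050 = 2.626.
z_β = 2.626 − 1.960 = 0.666.
Power = Φ(0.666) = 0.747.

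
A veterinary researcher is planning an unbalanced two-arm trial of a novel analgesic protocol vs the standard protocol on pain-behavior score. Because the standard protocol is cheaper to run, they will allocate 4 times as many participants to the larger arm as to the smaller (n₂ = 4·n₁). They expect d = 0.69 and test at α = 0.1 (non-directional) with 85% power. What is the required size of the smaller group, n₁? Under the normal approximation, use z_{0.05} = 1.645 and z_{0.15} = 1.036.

n₁ = 19

With allocation ratio k = n₂/n₁ = 4, Var(x̄₁−x̄₂) = σ²(1/n₁ + 1/(k·n₁)) = σ²·(k+1)/(k·n₁).
So n₁ = (1 + 1/k)·((z_{α/2} + z_β)/d)² = 1.250 × (2.681/0.69)².
n₁ = 1.250 × 15.10 = 18.9.
Round up: n₁ = 19, giving n₂ = 4 × 19 = 76.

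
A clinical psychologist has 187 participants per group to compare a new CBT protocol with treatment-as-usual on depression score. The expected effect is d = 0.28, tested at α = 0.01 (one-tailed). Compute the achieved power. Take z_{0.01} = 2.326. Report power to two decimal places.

For two equal groups, power = Φ(d·√(n/2) − z_{α}).
d·√(n/2) = 0.28 × √(187/2) = 0.28 × 9.670 = 2.707.
z_β = 2.707 − 2.326 = 0.381.
Power = Φ(0.381) = 0.649.

power ≈ 0.65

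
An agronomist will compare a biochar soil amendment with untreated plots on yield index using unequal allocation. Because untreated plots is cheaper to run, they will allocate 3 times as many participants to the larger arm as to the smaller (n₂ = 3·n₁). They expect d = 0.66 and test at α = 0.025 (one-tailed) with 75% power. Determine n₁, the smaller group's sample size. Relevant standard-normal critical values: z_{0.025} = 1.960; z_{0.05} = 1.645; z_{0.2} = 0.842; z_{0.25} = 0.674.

With allocation ratio k = n₂/n₁ = 3, Var(x̄₁−x̄₂) = σ²(1/n₁ + 1/(k·n₁)) = σ²·(k+1)/(k·n₁).
So n₁ = (1 + 1/k)·((z_{α} + z_β)/d)² = 1.333 × (2.634/0.66)².
n₁ = 1.333 × 15.93 = 21.2.
Round up: n₁ = 22, giving n₂ = 3 × 22 = 66.

n₁ = 22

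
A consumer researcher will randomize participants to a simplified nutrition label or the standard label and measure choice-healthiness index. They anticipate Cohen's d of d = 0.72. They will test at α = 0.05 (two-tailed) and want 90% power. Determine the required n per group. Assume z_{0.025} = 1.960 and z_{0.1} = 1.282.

n = 41 per group

For two independent groups with equal n: n = 2·((z_{α/2} + z_β) / d)².
z_{α/2} + z_β = 1.960 + 1.282 = 3.242.
n = 2 × (3.242 / 0.72)² = 2 × 4.503² = 2 × 20.28 = 40.6.
Round up to the next whole participant.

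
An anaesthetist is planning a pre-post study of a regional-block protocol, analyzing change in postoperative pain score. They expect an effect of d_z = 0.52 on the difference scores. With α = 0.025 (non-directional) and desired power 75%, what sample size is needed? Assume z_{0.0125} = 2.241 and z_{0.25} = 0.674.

For a paired (one-sample on differences) test: n = ((z_{α/2} + z_β) / d)².
z_{α/2} + z_β = 2.241 + 0.674 = 2.915.
n = (2.915 / 0.52)² = 5.606² = 31.42.
Round up.

n = 32 pairs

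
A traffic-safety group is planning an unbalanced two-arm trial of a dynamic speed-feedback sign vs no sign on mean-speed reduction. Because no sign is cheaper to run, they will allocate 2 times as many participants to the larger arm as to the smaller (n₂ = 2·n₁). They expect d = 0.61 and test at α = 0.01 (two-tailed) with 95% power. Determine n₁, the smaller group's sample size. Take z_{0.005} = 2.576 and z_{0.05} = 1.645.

n₁ = 72

With allocation ratio k = n₂/n₁ = 2, Var(x̄₁−x̄₂) = σ²(1/n₁ + 1/(k·n₁)) = σ²·(k+1)/(k·n₁).
So n₁ = (1 + 1/k)·((z_{α/2} + z_β)/d)² = 1.500 × (4.221/0.61)².
n₁ = 1.500 × 47.88 = 71.8.
Round up: n₁ = 72, giving n₂ = 2 × 72 = 144.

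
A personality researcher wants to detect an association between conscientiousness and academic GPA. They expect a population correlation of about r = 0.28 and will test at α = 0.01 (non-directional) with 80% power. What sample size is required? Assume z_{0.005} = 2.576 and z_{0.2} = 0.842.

Fisher's z: C = ½·ln((1+r)/(1−r)) = ½·ln(1.7778) = 0.2877.
n = ((z_{α/2} + z_β)/C)² + 3.
(2.576 + 0.842) / 0.2877 = 3.418 / 0.2877 = 11.880.
n = 11.880² + 3 = 141.14 + 3 = 144.1.
Round up.

n = 145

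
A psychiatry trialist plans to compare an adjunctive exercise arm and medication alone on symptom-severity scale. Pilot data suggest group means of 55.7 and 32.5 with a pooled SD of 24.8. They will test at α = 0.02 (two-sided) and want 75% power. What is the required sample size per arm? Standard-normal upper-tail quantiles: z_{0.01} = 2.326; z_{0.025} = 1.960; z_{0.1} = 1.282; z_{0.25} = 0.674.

n = 21 per group

Cohen's d = |M₁ − M₂| / SD_pooled = |55.7 − 32.5| / 24.8 = 23.2 / 24.8 = 0.935.
For two independent groups with equal n: n = 2·((z_{α/2} + z_β) / d)².
z_{α/2} + z_β = 2.326 + 0.674 = 3.000.
n = 2 × (3.000 / 0.935)² = 2 × 3.209² = 2 × 10.29 = 20.6.
Round up to the next whole participant.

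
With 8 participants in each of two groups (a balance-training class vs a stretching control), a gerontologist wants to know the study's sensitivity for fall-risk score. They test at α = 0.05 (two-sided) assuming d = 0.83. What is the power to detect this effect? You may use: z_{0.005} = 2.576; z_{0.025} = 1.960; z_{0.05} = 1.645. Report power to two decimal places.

power ≈ 0.38

For two equal groups, power = Φ(d·√(n/2) − z_{α/2}).
d·√(n/2) = 0.83 × √(8/2) = 0.83 × 2.000 = 1.660.
z_β = 1.660 − 1.960 = -0.300.
Power = Φ(-0.300) = 0.382.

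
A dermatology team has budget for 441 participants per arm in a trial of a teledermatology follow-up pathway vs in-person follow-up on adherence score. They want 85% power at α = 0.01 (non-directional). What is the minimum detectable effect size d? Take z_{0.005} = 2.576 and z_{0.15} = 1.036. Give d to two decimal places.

For two independent groups of n = 441 each: d_min = (z_{α/2} + z_β)·√(2/n).
z-sum = 2.576 + 1.036 = 3.612.
d_min = 3.612 × √(2/441) = 3.612 × 0.0673 = 0.243.

d_min ≈ 0.24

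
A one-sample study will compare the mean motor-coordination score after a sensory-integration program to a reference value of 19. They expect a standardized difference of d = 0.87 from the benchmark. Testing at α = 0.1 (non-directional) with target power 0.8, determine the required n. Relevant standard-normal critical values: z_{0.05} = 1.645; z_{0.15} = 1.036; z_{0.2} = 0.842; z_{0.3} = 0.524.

n = 9

For a one-sample test: n = ((z_{α/2} + z_β) / d)².
z_{α/2} + z_β = 1.645 + 0.842 = 2.487.
n = (2.487 / 0.87)² = 2.859² = 8.17.
Round up.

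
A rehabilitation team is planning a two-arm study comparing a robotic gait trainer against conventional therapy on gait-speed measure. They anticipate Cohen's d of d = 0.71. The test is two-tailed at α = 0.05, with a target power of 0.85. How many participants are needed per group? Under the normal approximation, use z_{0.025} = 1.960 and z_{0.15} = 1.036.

For two independent groups with equal n: n = 2·((z_{α/2} + z_β) / d)².
z_{α/2} + z_β = 1.960 + 1.036 = 2.996.
n = 2 × (2.996 / 0.71)² = 2 × 4.220² = 2 × 17.81 = 35.6.
Round up to the next whole participant.

n = 36 per group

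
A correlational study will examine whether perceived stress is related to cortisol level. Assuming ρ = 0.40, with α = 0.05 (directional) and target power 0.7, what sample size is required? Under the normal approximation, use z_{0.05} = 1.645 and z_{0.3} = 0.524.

Fisher's z: C = ½·ln((1+r)/(1−r)) = ½·ln(2.3333) = 0.4236.
n = ((z_{α} + z_β)/C)² + 3.
(1.645 + 0.524) / 0.4236 = 2.169 / 0.4236 = 5.120.
n = 5.120² + 3 = 26.22 + 3 = 29.2.
Round up.

n = 30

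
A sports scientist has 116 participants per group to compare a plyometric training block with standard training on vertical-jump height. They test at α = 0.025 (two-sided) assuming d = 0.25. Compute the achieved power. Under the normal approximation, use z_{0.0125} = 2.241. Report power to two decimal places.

power ≈ 0.37

For two equal groups, power = Φ(d·√(n/2) − z_{α/2}).
d·√(n/2) = 0.25 × √(116/2) = 0.25 × 7.616 = 1.904.
z_β = 1.904 − 2.241 = -0.337.
Power = Φ(-0.337) = 0.368.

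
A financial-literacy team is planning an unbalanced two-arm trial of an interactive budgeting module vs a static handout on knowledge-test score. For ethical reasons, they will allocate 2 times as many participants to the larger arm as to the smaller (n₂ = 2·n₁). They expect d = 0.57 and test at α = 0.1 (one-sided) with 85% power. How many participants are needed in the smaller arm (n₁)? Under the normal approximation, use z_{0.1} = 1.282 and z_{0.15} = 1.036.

With allocation ratio k = n₂/n₁ = 2, Var(x̄₁−x̄₂) = σ²(1/n₁ + 1/(k·n₁)) = σ²·(k+1)/(k·n₁).
So n₁ = (1 + 1/k)·((z_{α} + z_β)/d)² = 1.500 × (2.318/0.57)².
n₁ = 1.500 × 16.54 = 24.8.
Round up: n₁ = 25, giving n₂ = 2 × 25 = 50.

n₁ = 25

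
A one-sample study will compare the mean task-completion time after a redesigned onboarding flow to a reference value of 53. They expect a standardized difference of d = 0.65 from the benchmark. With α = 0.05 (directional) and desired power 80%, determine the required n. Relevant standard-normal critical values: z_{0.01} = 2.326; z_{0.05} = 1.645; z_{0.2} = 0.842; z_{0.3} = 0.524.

For a one-sample test: n = ((z_{α} + z_β) / d)².
z_{α} + z_β = 1.645 + 0.842 = 2.487.
n = (2.487 / 0.65)² = 3.826² = 14.64.
Round up.

n = 15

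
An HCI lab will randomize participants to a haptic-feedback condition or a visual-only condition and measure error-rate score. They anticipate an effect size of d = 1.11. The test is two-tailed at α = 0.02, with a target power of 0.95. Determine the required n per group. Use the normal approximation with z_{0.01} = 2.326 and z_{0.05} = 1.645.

n = 26 per group

For two independent groups with equal n: n = 2·((z_{α/2} + z_β) / d)².
z_{α/2} + z_β = 2.326 + 1.645 = 3.971.
n = 2 × (3.971 / 1.11)² = 2 × 3.577² = 2 × 12.80 = 25.6.
Round up to the next whole participant.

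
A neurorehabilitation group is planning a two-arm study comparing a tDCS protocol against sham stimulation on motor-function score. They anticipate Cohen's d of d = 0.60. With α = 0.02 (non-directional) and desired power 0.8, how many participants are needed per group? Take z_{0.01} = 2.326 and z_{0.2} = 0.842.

For two independent groups with equal n: n = 2·((z_{α/2} + z_β) / d)².
z_{α/2} + z_β = 2.326 + 0.842 = 3.168.
n = 2 × (3.168 / 0.60)² = 2 × 5.280² = 2 × 27.88 = 55.8.
Round up to the next whole participant.

n = 56 per group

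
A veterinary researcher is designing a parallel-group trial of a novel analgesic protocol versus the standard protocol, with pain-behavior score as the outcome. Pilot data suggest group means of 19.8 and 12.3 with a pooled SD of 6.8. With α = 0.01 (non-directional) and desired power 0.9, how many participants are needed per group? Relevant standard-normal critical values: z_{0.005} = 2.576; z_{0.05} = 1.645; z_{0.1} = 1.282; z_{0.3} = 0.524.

n = 25 per group

Cohen's d = |M₁ − M₂| / SD_pooled = |19.8 − 12.3| / 6.8 = 7.5 / 6.8 = 1.103.
For two independent groups with equal n: n = 2·((z_{α/2} + z_β) / d)².
z_{α/2} + z_β = 2.576 + 1.282 = 3.858.
n = 2 × (3.858 / 1.103)² = 2 × 3.498² = 2 × 12.23 = 24.5.
Round up to the next whole participant.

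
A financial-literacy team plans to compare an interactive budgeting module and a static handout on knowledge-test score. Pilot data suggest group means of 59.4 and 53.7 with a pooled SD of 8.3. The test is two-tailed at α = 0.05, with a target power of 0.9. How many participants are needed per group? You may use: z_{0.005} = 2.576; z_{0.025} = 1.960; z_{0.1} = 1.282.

n = 45 per group

Cohen's d = |M₁ − M₂| / SD_pooled = |59.4 − 53.7| / 8.3 = 5.7 / 8.3 = 0.687.
For two independent groups with equal n: n = 2·((z_{α/2} + z_β) / d)².
z_{α/2} + z_β = 1.960 + 1.282 = 3.242.
n = 2 × (3.242 / 0.687)² = 2 × 4.719² = 2 × 22.27 = 44.5.
Round up to the next whole participant.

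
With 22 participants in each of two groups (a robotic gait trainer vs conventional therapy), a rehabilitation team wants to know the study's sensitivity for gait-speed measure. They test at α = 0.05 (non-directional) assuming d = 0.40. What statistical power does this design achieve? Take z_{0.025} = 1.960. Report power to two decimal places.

power ≈ 0.26

For two equal groups, power = Φ(d·√(n/2) − z_{α/2}).
d·√(n/2) = 0.40 × √(22/2) = 0.40 × 3.317 = 1.327.
z_β = 1.327 − 1.960 = -0.633.
Power = Φ(-0.633) = 0.263.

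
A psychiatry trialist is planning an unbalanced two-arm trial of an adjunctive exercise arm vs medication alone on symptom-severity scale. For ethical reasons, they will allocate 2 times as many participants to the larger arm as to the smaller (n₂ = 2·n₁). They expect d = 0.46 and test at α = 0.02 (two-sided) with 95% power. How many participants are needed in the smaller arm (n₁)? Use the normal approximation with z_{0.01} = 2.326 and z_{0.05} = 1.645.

With allocation ratio k = n₂/n₁ = 2, Var(x̄₁−x̄₂) = σ²(1/n₁ + 1/(k·n₁)) = σ²·(k+1)/(k·n₁).
So n₁ = (1 + 1/k)·((z_{α/2} + z_β)/d)² = 1.500 × (3.971/0.46)².
n₁ = 1.500 × 74.52 = 111.8.
Round up: n₁ = 112, giving n₂ = 2 × 112 = 224.

n₁ = 112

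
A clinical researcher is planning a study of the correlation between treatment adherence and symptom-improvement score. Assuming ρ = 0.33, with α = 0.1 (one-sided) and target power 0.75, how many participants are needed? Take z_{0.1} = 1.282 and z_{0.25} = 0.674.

Fisher's z: C = ½·ln((1+r)/(1−r)) = ½·ln(1.9851) = 0.3428.
n = ((z_{α} + z_β)/C)² + 3.
(1.282 + 0.674) / 0.3428 = 1.956 / 0.3428 = 5.706.
n = 5.706² + 3 = 32.56 + 3 = 35.6.
Round up.

n = 36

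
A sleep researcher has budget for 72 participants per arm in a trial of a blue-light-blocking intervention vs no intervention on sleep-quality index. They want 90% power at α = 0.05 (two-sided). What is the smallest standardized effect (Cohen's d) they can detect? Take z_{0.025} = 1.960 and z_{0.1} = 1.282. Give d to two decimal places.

d_min ≈ 0.54

For two independent groups of n = 72 each: d_min = (z_{α/2} + z_β)·√(2/n).
z-sum = 1.960 + 1.282 = 3.242.
d_min = 3.242 × √(2/72) = 3.242 × 0.1667 = 0.540.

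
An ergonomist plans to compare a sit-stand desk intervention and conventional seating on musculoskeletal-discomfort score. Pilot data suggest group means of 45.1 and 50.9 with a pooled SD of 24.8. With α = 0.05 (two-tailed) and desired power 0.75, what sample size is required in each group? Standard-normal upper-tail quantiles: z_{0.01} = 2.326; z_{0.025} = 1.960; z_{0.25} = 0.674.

n = 254 per group

Cohen's d = |M₁ − M₂| / SD_pooled = |45.1 − 50.9| / 24.8 = 5.8 / 24.8 = 0.234.
For two independent groups with equal n: n = 2·((z_{α/2} + z_β) / d)².
z_{α/2} + z_β = 1.960 + 0.674 = 2.634.
n = 2 × (2.634 / 0.234)² = 2 × 11.256² = 2 × 126.71 = 253.4.
Round up to the next whole participant.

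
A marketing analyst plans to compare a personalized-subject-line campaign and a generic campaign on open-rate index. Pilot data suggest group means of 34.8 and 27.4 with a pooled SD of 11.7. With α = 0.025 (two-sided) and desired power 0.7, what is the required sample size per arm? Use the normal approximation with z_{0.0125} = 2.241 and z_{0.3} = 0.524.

Cohen's d = |M₁ − M₂| / SD_pooled = |34.8 − 27.4| / 11.7 = 7.4 / 11.7 = 0.632.
For two independent groups with equal n: n = 2·((z_{α/2} + z_β) / d)².
z_{α/2} + z_β = 2.241 + 0.524 = 2.765.
n = 2 × (2.765 / 0.632)² = 2 × 4.375² = 2 × 19.14 = 38.3.
Round up to the next whole participant.

n = 39 per group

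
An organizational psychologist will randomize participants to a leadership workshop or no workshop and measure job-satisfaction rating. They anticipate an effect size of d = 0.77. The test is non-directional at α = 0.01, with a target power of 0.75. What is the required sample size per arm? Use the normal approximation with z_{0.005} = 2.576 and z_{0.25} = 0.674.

n = 36 per group

For two independent groups with equal n: n = 2·((z_{α/2} + z_β) / d)².
z_{α/2} + z_β = 2.576 + 0.674 = 3.250.
n = 2 × (3.250 / 0.77)² = 2 × 4.221² = 2 × 17.81 = 35.6.
Round up to the next whole participant.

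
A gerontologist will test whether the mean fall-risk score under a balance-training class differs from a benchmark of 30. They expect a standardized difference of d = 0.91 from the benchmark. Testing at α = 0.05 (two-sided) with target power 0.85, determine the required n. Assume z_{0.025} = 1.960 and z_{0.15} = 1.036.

For a one-sample test: n = ((z_{α/2} + z_β) / d)².
z_{α/2} + z_β = 1.960 + 1.036 = 2.996.
n = (2.996 / 0.91)² = 3.292² = 10.84.
Round up.

n = 11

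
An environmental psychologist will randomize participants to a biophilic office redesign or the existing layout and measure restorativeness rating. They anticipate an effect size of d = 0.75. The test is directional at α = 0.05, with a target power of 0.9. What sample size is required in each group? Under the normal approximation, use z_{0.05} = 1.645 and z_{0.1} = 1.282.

For two independent groups with equal n: n = 2·((z_{α} + z_β) / d)².
z_{α} + z_β = 1.645 + 1.282 = 2.927.
n = 2 × (2.927 / 0.75)² = 2 × 3.903² = 2 × 15.23 = 30.5.
Round up to the next whole participant.

n = 31 per group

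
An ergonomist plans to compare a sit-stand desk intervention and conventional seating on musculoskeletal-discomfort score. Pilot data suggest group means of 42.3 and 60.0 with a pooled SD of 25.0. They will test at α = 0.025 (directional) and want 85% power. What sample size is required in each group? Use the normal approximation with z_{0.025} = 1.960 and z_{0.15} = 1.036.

n = 36 per group

Cohen's d = |M₁ − M₂| / SD_pooled = |42.3 − 60.0| / 25.0 = 17.7 / 25.0 = 0.708.
For two independent groups with equal n: n = 2·((z_{α} + z_β) / d)².
z_{α} + z_β = 1.960 + 1.036 = 2.996.
n = 2 × (2.996 / 0.708)² = 2 × 4.232² = 2 × 17.91 = 35.8.
Round up to the next whole participant.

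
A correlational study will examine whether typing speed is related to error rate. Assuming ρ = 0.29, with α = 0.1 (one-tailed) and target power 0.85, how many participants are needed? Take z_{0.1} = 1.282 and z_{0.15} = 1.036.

Fisher's z: C = ½·ln((1+r)/(1−r)) = ½·ln(1.8169) = 0.2986.
n = ((z_{α} + z_β)/C)² + 3.
(1.282 + 1.036) / 0.2986 = 2.318 / 0.2986 = 7.763.
n = 7.763² + 3 = 60.26 + 3 = 63.3.
Round up.

n = 64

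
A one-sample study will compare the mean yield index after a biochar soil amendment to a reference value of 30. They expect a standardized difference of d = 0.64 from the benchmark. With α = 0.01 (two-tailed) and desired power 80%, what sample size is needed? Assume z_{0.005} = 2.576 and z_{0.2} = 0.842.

For a one-sample test: n = ((z_{α/2} + z_β) / d)².
z_{α/2} + z_β = 2.576 + 0.842 = 3.418.
n = (3.418 / 0.64)² = 5.341² = 28.52.
Round up.

n = 29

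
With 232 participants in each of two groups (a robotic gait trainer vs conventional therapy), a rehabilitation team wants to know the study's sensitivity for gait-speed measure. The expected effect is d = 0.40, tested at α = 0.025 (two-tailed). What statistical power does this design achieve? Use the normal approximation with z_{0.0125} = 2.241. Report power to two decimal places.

power ≈ 0.98

For two equal groups, power = Φ(d·√(n/2) − z_{α/2}).
d·√(n/2) = 0.40 × √(232/2) = 0.40 × 10.770 = 4.308.
z_β = 4.308 − 2.241 = 2.067.
Power = Φ(2.067) = 0.981.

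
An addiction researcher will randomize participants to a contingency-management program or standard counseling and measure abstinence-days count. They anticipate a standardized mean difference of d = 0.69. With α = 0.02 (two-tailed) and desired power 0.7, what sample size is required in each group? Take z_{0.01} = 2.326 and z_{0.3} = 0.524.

n = 35 per group

For two independent groups with equal n: n = 2·((z_{α/2} + z_β) / d)².
z_{α/2} + z_β = 2.326 + 0.524 = 2.850.
n = 2 × (2.850 / 0.69)² = 2 × 4.130² = 2 × 17.06 = 34.1.
Round up to the next whole participant.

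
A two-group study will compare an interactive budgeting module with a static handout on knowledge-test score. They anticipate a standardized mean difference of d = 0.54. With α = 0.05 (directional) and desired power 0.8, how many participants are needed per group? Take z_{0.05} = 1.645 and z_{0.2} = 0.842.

For two independent groups with equal n: n = 2·((z_{α} + z_β) / d)².
z_{α} + z_β = 1.645 + 0.842 = 2.487.
n = 2 × (2.487 / 0.54)² = 2 × 4.606² = 2 × 21.21 = 42.4.
Round up to the next whole participant.

n = 43 per group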